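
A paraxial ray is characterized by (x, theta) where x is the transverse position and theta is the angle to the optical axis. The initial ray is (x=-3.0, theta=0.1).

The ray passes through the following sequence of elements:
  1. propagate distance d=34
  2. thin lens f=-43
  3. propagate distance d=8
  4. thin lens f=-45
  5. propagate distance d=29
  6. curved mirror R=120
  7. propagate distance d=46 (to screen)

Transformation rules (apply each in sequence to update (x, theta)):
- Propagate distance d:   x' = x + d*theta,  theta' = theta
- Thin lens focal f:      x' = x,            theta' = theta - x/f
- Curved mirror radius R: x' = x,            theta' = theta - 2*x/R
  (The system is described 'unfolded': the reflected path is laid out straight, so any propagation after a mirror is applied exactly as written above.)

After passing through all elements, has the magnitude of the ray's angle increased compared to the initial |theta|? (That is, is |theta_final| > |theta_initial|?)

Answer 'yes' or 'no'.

Answer: no

Derivation:
Initial: x=-3.0000 theta=0.1000
After 1 (propagate distance d=34): x=0.4000 theta=0.1000
After 2 (thin lens f=-43): x=0.4000 theta=47/430 (≈0.1093)
After 3 (propagate distance d=8): x=274/215 (≈1.2744) theta=47/430 (≈0.1093)
After 4 (thin lens f=-45): x=274/215 (≈1.2744) theta=2663/19350 (≈0.1376)
After 5 (propagate distance d=29): x=101887/19350 (≈5.2655) theta=2663/19350 (≈0.1376)
After 6 (curved mirror R=120): x=101887/19350 (≈5.2655) theta=57893/1161000 (≈0.0499)
After 7 (propagate distance d=46 (to screen)): x=4388149/580500 (≈7.5593) theta=57893/1161000 (≈0.0499)
|theta_initial|=0.1000 |theta_final|=57893/1161000 (≈0.0499) -> not increased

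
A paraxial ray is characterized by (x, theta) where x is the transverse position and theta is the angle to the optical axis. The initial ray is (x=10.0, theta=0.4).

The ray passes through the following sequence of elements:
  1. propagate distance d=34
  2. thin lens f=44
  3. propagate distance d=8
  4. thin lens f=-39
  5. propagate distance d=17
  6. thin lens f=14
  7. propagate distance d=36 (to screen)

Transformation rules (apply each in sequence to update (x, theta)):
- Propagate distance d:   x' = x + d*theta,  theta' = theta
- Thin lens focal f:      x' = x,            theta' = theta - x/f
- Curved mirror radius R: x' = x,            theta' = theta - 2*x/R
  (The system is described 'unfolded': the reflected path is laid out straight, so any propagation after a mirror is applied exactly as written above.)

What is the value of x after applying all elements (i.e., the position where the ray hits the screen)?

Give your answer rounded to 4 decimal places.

Initial: x=10.0000 theta=0.4000
After 1 (propagate distance d=34): x=23.6000 theta=0.4000
After 2 (thin lens f=44): x=23.6000 theta=-3/22 (≈-0.1364)
After 3 (propagate distance d=8): x=1238/55 (≈22.5091) theta=-3/22 (≈-0.1364)
After 4 (thin lens f=-39): x=1238/55 (≈22.5091) theta=1891/4290 (≈0.4408)
After 5 (propagate distance d=17): x=11701/390 (≈30.0026) theta=1891/4290 (≈0.4408)
After 6 (thin lens f=14): x=11701/390 (≈30.0026) theta=-34079/20020 (≈-1.7022)
After 7 (propagate distance d=36 (to screen)): x=-72253/2310 (≈-31.2784) theta=-34079/20020 (≈-1.7022)
Rounded to 4 decimal places: x = -31.2784

Answer: -31.2784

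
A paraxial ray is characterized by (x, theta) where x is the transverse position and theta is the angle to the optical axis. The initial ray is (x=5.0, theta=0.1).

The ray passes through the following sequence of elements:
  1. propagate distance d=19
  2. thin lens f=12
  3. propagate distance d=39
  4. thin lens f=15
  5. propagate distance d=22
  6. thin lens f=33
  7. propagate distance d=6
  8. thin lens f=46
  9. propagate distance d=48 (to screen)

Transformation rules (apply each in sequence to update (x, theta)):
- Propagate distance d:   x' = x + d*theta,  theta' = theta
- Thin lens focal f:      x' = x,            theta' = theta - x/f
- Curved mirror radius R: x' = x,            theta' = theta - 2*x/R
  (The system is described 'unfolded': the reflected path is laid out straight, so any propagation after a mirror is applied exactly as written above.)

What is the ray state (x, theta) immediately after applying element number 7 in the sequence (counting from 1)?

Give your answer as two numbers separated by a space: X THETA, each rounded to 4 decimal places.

Answer: -2.3114 0.4523

Derivation:
Initial: x=5.0000 theta=0.1000
After 1 (propagate distance d=19): x=6.9000 theta=0.1000
After 2 (thin lens f=12): x=6.9000 theta=-0.4750
After 3 (propagate distance d=39): x=-11.6250 theta=-0.4750
After 4 (thin lens f=15): x=-11.6250 theta=0.3000
After 5 (propagate distance d=22): x=-5.0250 theta=0.3000
After 6 (thin lens f=33): x=-5.0250 theta=199/440 (≈0.4523)
After 7 (propagate distance d=6): x=-1017/440 (≈-2.3114) theta=199/440 (≈0.4523)
Rounded to 4 decimal places: x = -2.3114, theta = 0.4523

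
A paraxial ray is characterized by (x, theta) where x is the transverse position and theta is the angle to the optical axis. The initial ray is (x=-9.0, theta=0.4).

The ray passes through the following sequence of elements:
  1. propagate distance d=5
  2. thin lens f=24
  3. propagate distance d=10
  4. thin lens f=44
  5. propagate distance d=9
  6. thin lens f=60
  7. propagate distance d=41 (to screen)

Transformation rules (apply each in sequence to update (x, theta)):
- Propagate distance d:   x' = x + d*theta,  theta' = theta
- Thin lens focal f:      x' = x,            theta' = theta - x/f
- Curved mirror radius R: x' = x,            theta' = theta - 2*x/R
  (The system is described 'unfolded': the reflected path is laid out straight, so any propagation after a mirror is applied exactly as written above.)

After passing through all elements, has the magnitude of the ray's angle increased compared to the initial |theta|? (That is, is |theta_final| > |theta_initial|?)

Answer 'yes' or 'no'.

Initial: x=-9.0000 theta=0.4000
After 1 (propagate distance d=5): x=-7.0000 theta=0.4000
After 2 (thin lens f=24): x=-7.0000 theta=83/120 (≈0.6917)
After 3 (propagate distance d=10): x=-1/12 (≈-0.0833) theta=83/120 (≈0.6917)
After 4 (thin lens f=44): x=-1/12 (≈-0.0833) theta=1831/2640 (≈0.6936)
After 5 (propagate distance d=9): x=16259/2640 (≈6.1587) theta=1831/2640 (≈0.6936)
After 6 (thin lens f=60): x=16259/2640 (≈6.1587) theta=93601/158400 (≈0.5909)
After 7 (propagate distance d=41 (to screen)): x=4813181/158400 (≈30.3862) theta=93601/158400 (≈0.5909)
|theta_initial|=0.4000 |theta_final|=93601/158400 (≈0.5909) -> increased

Answer: yes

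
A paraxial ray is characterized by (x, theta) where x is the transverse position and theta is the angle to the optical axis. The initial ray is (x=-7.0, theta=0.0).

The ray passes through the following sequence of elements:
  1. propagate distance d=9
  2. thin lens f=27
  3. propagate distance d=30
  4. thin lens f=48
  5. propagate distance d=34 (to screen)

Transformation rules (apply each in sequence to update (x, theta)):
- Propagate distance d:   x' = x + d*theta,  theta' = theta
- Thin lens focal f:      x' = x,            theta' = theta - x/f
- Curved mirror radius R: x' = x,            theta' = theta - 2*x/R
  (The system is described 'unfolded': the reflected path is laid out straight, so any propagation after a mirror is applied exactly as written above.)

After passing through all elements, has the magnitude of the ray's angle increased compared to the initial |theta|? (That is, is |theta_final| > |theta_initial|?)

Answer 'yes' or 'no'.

Initial: x=-7.0000 theta=0.0000
After 1 (propagate distance d=9): x=-7.0000 theta=0.0000
After 2 (thin lens f=27): x=-7.0000 theta=7/27 (≈0.2593)
After 3 (propagate distance d=30): x=7/9 (≈0.7778) theta=7/27 (≈0.2593)
After 4 (thin lens f=48): x=7/9 (≈0.7778) theta=35/144 (≈0.2431)
After 5 (propagate distance d=34 (to screen)): x=217/24 (≈9.0417) theta=35/144 (≈0.2431)
|theta_initial|=0.0000 |theta_final|=35/144 (≈0.2431) -> increased

Answer: yes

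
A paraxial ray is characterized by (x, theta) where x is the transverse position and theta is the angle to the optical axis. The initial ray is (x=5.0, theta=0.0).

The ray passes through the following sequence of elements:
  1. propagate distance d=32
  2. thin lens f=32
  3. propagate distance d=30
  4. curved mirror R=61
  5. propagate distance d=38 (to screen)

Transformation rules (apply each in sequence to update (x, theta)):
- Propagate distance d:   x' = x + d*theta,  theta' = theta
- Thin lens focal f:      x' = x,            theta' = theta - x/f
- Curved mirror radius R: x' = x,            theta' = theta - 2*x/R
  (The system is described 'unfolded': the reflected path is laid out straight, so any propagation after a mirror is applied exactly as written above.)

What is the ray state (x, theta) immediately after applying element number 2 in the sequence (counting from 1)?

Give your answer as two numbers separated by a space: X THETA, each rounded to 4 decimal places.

Initial: x=5.0000 theta=0.0000
After 1 (propagate distance d=32): x=5.0000 theta=0.0000
After 2 (thin lens f=32): x=5.0000 theta=-5/32 (≈-0.1563)
Rounded to 4 decimal places: x = 5.0000, theta = -0.1563

Answer: 5.0000 -0.1563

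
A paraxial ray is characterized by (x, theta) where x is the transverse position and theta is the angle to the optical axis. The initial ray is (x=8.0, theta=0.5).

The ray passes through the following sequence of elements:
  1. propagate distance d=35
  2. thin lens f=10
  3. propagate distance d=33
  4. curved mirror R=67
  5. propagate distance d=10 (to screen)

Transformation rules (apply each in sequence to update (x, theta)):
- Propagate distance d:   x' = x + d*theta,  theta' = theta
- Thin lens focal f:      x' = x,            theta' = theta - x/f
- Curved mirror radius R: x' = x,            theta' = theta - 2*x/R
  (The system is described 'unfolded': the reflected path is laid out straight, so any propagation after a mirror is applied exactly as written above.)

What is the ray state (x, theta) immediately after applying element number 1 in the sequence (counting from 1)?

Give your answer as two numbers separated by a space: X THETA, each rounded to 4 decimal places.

Initial: x=8.0000 theta=0.5000
After 1 (propagate distance d=35): x=25.5000 theta=0.5000
Rounded to 4 decimal places: x = 25.5000, theta = 0.5000

Answer: 25.5000 0.5000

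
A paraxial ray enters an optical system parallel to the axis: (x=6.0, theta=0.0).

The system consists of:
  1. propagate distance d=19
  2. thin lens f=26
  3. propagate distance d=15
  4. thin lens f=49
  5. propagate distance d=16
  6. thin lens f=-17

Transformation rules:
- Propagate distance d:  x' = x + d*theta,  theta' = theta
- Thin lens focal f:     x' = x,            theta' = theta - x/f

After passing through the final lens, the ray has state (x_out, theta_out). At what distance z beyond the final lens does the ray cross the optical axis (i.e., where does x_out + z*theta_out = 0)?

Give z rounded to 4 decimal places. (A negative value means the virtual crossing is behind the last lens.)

Initial: x=6.0000 theta=0.0000
After 1 (propagate distance d=19): x=6.0000 theta=0.0000
After 2 (thin lens f=26): x=6.0000 theta=-3/13 (≈-0.2308)
After 3 (propagate distance d=15): x=33/13 (≈2.5385) theta=-3/13 (≈-0.2308)
After 4 (thin lens f=49): x=33/13 (≈2.5385) theta=-180/637 (≈-0.2826)
After 5 (propagate distance d=16): x=-1263/637 (≈-1.9827) theta=-180/637 (≈-0.2826)
After 6 (thin lens f=-17): x=-1263/637 (≈-1.9827) theta=-4323/10829 (≈-0.3992)
z_focus = -x_out/theta_out = -(-1263/637)/(-4323/10829) = -7157/1441 ≈ -4.9667
Rounded to 4 decimal places: z = -4.9667

Answer: -4.9667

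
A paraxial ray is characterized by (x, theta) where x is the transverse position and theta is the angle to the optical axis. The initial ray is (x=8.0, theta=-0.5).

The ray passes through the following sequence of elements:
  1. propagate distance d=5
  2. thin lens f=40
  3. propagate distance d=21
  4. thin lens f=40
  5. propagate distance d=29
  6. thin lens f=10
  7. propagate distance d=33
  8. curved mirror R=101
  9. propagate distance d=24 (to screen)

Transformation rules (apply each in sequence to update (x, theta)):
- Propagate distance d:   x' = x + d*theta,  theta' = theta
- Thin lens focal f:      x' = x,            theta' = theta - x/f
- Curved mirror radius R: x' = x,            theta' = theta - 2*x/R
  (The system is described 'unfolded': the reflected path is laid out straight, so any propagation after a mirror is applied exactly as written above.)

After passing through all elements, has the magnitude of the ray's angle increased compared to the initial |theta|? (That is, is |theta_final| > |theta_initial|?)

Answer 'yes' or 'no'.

Initial: x=8.0000 theta=-0.5000
After 1 (propagate distance d=5): x=5.5000 theta=-0.5000
After 2 (thin lens f=40): x=5.5000 theta=-0.6375
After 3 (propagate distance d=21): x=-7.8875 theta=-0.6375
After 4 (thin lens f=40): x=-7.8875 theta=-1409/3200 (≈-0.4403)
After 5 (propagate distance d=29): x=-66101/3200 (≈-20.6566) theta=-1409/3200 (≈-0.4403)
After 6 (thin lens f=10): x=-66101/3200 (≈-20.6566) theta=52011/32000 (≈1.6253)
After 7 (propagate distance d=33): x=1055353/32000 (≈32.9798) theta=52011/32000 (≈1.6253)
After 8 (curved mirror R=101): x=1055353/32000 (≈32.9798) theta=628481/646400 (≈0.9723)
After 9 (propagate distance d=24 (to screen)): x=182008373/3232000 (≈56.3145) theta=628481/646400 (≈0.9723)
|theta_initial|=0.5000 |theta_final|=628481/646400 (≈0.9723) -> increased

Answer: yes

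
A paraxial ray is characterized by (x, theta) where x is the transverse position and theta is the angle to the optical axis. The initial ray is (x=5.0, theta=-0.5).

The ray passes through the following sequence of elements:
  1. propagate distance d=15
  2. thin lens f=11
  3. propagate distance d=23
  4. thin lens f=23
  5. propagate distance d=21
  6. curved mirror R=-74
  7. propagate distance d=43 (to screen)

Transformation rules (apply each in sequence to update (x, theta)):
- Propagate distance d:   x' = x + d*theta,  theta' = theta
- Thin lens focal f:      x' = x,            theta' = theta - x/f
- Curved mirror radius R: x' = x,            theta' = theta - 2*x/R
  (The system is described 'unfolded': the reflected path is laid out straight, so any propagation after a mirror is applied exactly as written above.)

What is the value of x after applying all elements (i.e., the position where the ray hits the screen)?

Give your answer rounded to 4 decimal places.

Answer: -9.3588

Derivation:
Initial: x=5.0000 theta=-0.5000
After 1 (propagate distance d=15): x=-2.5000 theta=-0.5000
After 2 (thin lens f=11): x=-2.5000 theta=-3/11 (≈-0.2727)
After 3 (propagate distance d=23): x=-193/22 (≈-8.7727) theta=-3/11 (≈-0.2727)
After 4 (thin lens f=23): x=-193/22 (≈-8.7727) theta=5/46 (≈0.1087)
After 5 (propagate distance d=21): x=-1642/253 (≈-6.4901) theta=5/46 (≈0.1087)
After 6 (curved mirror R=-74): x=-1642/253 (≈-6.4901) theta=-1249/18722 (≈-0.0667)
After 7 (propagate distance d=43 (to screen)): x=-175215/18722 (≈-9.3588) theta=-1249/18722 (≈-0.0667)
Rounded to 4 decimal places: x = -9.3588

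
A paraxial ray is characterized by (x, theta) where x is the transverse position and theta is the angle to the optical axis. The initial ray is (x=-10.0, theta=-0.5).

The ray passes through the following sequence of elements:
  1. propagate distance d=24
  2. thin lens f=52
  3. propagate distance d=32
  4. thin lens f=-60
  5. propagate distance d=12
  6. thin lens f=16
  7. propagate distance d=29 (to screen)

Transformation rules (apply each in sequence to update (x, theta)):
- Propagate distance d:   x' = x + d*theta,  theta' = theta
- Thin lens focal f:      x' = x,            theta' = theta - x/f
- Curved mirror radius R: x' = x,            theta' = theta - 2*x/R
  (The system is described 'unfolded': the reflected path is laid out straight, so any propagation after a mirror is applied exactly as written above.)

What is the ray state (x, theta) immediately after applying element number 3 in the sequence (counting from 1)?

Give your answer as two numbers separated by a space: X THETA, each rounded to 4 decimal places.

Initial: x=-10.0000 theta=-0.5000
After 1 (propagate distance d=24): x=-22.0000 theta=-0.5000
After 2 (thin lens f=52): x=-22.0000 theta=-1/13 (≈-0.0769)
After 3 (propagate distance d=32): x=-318/13 (≈-24.4615) theta=-1/13 (≈-0.0769)
Rounded to 4 decimal places: x = -24.4615, theta = -0.0769

Answer: -24.4615 -0.0769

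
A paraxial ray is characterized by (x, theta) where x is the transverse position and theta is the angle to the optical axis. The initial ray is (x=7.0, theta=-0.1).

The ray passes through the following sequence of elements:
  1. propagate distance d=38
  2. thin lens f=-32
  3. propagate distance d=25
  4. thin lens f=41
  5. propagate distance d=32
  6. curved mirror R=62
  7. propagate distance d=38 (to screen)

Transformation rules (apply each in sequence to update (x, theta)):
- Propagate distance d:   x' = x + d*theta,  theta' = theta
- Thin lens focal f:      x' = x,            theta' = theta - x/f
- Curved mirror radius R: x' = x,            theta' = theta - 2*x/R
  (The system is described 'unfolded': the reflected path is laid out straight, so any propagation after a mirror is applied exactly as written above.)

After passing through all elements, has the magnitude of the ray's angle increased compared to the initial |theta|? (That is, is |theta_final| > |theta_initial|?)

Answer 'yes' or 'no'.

Answer: yes

Derivation:
Initial: x=7.0000 theta=-0.1000
After 1 (propagate distance d=38): x=3.2000 theta=-0.1000
After 2 (thin lens f=-32): x=3.2000 theta=0.0000
After 3 (propagate distance d=25): x=3.2000 theta=0.0000
After 4 (thin lens f=41): x=3.2000 theta=-16/205 (≈-0.0780)
After 5 (propagate distance d=32): x=144/205 (≈0.7024) theta=-16/205 (≈-0.0780)
After 6 (curved mirror R=62): x=144/205 (≈0.7024) theta=-128/1271 (≈-0.1007)
After 7 (propagate distance d=38 (to screen)): x=-19856/6355 (≈-3.1245) theta=-128/1271 (≈-0.1007)
|theta_initial|=0.1000 |theta_final|=128/1271 (≈0.1007) -> increased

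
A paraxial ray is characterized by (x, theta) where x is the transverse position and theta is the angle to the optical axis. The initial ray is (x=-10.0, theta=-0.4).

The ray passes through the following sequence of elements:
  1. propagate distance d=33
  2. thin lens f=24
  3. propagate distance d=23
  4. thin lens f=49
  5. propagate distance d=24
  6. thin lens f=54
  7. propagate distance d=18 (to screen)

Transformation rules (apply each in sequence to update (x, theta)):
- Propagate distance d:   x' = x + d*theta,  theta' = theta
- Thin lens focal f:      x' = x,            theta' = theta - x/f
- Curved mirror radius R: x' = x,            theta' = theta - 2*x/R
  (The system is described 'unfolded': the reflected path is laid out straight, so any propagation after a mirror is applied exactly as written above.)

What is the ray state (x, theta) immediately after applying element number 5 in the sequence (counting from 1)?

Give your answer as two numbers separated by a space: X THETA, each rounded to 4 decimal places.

Initial: x=-10.0000 theta=-0.4000
After 1 (propagate distance d=33): x=-23.2000 theta=-0.4000
After 2 (thin lens f=24): x=-23.2000 theta=17/30 (≈0.5667)
After 3 (propagate distance d=23): x=-61/6 (≈-10.1667) theta=17/30 (≈0.5667)
After 4 (thin lens f=49): x=-61/6 (≈-10.1667) theta=569/735 (≈0.7741)
After 5 (propagate distance d=24): x=12367/1470 (≈8.4129) theta=569/735 (≈0.7741)
Rounded to 4 decimal places: x = 8.4129, theta = 0.7741

Answer: 8.4129 0.7741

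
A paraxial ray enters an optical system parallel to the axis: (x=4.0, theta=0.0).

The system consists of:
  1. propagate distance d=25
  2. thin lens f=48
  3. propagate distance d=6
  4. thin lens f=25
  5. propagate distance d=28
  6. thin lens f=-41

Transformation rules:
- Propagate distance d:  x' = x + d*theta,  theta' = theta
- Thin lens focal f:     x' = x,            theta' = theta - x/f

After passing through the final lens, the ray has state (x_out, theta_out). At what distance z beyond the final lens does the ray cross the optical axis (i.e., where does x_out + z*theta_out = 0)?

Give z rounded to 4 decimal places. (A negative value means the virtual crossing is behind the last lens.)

Answer: -9.4783

Derivation:
Initial: x=4.0000 theta=0.0000
After 1 (propagate distance d=25): x=4.0000 theta=0.0000
After 2 (thin lens f=48): x=4.0000 theta=-1/12 (≈-0.0833)
After 3 (propagate distance d=6): x=3.5000 theta=-1/12 (≈-0.0833)
After 4 (thin lens f=25): x=3.5000 theta=-67/300 (≈-0.2233)
After 5 (propagate distance d=28): x=-413/150 (≈-2.7533) theta=-67/300 (≈-0.2233)
After 6 (thin lens f=-41): x=-413/150 (≈-2.7533) theta=-1191/4100 (≈-0.2905)
z_focus = -x_out/theta_out = -(-413/150)/(-1191/4100) = -33866/3573 ≈ -9.4783
Rounded to 4 decimal places: z = -9.4783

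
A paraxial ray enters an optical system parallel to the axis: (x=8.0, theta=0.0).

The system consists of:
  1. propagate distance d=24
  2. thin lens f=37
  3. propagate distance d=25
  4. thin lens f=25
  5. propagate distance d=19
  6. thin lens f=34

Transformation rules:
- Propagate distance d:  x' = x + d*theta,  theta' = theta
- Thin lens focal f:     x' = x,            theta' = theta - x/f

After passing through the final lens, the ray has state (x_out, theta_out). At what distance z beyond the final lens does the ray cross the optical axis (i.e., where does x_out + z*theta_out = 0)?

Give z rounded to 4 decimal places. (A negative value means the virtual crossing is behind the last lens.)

Initial: x=8.0000 theta=0.0000
After 1 (propagate distance d=24): x=8.0000 theta=0.0000
After 2 (thin lens f=37): x=8.0000 theta=-8/37 (≈-0.2162)
After 3 (propagate distance d=25): x=96/37 (≈2.5946) theta=-8/37 (≈-0.2162)
After 4 (thin lens f=25): x=96/37 (≈2.5946) theta=-0.3200
After 5 (propagate distance d=19): x=-3224/925 (≈-3.4854) theta=-0.3200
After 6 (thin lens f=34): x=-3224/925 (≈-3.4854) theta=-684/3145 (≈-0.2175)
z_focus = -x_out/theta_out = -(-3224/925)/(-684/3145) = -13702/855 ≈ -16.0257
Rounded to 4 decimal places: z = -16.0257

Answer: -16.0257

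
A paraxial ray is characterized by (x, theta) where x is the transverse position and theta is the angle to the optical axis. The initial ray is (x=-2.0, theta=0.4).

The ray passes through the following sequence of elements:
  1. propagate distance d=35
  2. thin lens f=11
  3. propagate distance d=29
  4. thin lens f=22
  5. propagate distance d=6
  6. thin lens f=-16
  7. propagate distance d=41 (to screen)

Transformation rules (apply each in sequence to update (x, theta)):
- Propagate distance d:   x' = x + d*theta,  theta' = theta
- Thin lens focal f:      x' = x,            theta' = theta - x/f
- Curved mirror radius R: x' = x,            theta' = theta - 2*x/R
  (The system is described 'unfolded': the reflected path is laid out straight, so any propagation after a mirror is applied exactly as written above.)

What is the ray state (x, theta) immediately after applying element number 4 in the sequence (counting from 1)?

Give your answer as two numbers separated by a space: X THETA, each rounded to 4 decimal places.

Answer: -8.0364 -0.3256

Derivation:
Initial: x=-2.0000 theta=0.4000
After 1 (propagate distance d=35): x=12.0000 theta=0.4000
After 2 (thin lens f=11): x=12.0000 theta=-38/55 (≈-0.6909)
After 3 (propagate distance d=29): x=-442/55 (≈-8.0364) theta=-38/55 (≈-0.6909)
After 4 (thin lens f=22): x=-442/55 (≈-8.0364) theta=-197/605 (≈-0.3256)
Rounded to 4 decimal places: x = -8.0364, theta = -0.3256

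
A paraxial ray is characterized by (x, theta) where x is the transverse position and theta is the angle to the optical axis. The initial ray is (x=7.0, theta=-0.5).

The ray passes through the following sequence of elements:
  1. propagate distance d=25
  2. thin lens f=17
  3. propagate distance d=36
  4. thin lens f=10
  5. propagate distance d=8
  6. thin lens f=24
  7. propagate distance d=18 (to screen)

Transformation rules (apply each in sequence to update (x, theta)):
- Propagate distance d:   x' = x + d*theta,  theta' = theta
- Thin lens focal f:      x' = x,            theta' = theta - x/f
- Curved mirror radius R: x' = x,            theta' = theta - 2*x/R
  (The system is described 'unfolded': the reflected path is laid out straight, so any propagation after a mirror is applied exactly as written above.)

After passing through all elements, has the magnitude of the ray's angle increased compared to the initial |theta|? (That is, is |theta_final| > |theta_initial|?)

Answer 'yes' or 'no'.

Answer: yes

Derivation:
Initial: x=7.0000 theta=-0.5000
After 1 (propagate distance d=25): x=-5.5000 theta=-0.5000
After 2 (thin lens f=17): x=-5.5000 theta=-3/17 (≈-0.1765)
After 3 (propagate distance d=36): x=-403/34 (≈-11.8529) theta=-3/17 (≈-0.1765)
After 4 (thin lens f=10): x=-403/34 (≈-11.8529) theta=343/340 (≈1.0088)
After 5 (propagate distance d=8): x=-643/170 (≈-3.7824) theta=343/340 (≈1.0088)
After 6 (thin lens f=24): x=-643/170 (≈-3.7824) theta=4759/4080 (≈1.1664)
After 7 (propagate distance d=18 (to screen)): x=2341/136 (≈17.2132) theta=4759/4080 (≈1.1664)
|theta_initial|=0.5000 |theta_final|=4759/4080 (≈1.1664) -> increased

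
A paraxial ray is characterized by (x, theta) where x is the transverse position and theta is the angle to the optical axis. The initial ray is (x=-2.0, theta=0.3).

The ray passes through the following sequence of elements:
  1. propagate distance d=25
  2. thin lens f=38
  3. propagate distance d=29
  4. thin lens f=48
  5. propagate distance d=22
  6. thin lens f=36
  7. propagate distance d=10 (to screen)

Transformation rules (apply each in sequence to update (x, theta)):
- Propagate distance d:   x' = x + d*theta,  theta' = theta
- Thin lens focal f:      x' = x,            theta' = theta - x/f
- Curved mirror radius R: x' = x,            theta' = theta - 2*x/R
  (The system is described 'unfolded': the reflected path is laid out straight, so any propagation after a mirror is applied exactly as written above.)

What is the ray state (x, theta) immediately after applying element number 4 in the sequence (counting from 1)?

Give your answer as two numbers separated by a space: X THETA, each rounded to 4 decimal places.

Answer: 10.0026 -0.0531

Derivation:
Initial: x=-2.0000 theta=0.3000
After 1 (propagate distance d=25): x=5.5000 theta=0.3000
After 2 (thin lens f=38): x=5.5000 theta=59/380 (≈0.1553)
After 3 (propagate distance d=29): x=3801/380 (≈10.0026) theta=59/380 (≈0.1553)
After 4 (thin lens f=48): x=3801/380 (≈10.0026) theta=-17/320 (≈-0.0531)
Rounded to 4 decimal places: x = 10.0026, theta = -0.0531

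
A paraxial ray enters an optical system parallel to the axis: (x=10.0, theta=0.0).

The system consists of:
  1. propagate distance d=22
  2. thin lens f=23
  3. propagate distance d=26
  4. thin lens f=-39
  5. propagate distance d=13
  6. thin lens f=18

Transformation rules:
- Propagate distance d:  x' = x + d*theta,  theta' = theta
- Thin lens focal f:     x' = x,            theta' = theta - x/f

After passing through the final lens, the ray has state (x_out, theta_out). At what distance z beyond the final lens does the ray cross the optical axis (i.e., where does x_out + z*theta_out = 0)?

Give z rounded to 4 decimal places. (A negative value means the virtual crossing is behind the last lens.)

Answer: -128.3226

Derivation:
Initial: x=10.0000 theta=0.0000
After 1 (propagate distance d=22): x=10.0000 theta=0.0000
After 2 (thin lens f=23): x=10.0000 theta=-10/23 (≈-0.4348)
After 3 (propagate distance d=26): x=-30/23 (≈-1.3043) theta=-10/23 (≈-0.4348)
After 4 (thin lens f=-39): x=-30/23 (≈-1.3043) theta=-140/299 (≈-0.4682)
After 5 (propagate distance d=13): x=-170/23 (≈-7.3913) theta=-140/299 (≈-0.4682)
After 6 (thin lens f=18): x=-170/23 (≈-7.3913) theta=-155/2691 (≈-0.0576)
z_focus = -x_out/theta_out = -(-170/23)/(-155/2691) = -3978/31 ≈ -128.3226
Rounded to 4 decimal places: z = -128.3226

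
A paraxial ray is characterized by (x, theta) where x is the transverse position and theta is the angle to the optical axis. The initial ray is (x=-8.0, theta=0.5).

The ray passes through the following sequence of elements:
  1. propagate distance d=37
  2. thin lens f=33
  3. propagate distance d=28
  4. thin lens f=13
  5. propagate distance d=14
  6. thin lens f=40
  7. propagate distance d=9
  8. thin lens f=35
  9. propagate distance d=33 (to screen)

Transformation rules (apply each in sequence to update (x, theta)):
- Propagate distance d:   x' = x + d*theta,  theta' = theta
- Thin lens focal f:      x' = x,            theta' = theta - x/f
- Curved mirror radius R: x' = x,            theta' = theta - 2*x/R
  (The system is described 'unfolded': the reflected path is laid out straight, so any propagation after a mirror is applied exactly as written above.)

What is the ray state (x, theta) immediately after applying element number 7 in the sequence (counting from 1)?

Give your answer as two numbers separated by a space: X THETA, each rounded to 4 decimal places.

Answer: -8.1141 -1.0511

Derivation:
Initial: x=-8.0000 theta=0.5000
After 1 (propagate distance d=37): x=10.5000 theta=0.5000
After 2 (thin lens f=33): x=10.5000 theta=2/11 (≈0.1818)
After 3 (propagate distance d=28): x=343/22 (≈15.5909) theta=2/11 (≈0.1818)
After 4 (thin lens f=13): x=343/22 (≈15.5909) theta=-291/286 (≈-1.0175)
After 5 (propagate distance d=14): x=35/26 (≈1.3462) theta=-291/286 (≈-1.0175)
After 6 (thin lens f=40): x=35/26 (≈1.3462) theta=-185/176 (≈-1.0511)
After 7 (propagate distance d=9): x=-18565/2288 (≈-8.1141) theta=-185/176 (≈-1.0511)
Rounded to 4 decimal places: x = -8.1141, theta = -1.0511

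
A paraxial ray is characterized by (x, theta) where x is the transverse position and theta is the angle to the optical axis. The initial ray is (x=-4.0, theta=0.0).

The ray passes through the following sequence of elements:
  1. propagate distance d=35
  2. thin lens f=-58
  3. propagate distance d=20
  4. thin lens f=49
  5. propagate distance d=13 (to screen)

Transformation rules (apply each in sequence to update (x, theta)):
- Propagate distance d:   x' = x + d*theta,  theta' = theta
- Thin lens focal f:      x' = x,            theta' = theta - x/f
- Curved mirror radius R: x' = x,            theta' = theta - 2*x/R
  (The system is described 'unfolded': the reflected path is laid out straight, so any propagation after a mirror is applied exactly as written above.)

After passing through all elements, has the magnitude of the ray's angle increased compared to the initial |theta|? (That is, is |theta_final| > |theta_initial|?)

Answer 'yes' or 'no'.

Initial: x=-4.0000 theta=0.0000
After 1 (propagate distance d=35): x=-4.0000 theta=0.0000
After 2 (thin lens f=-58): x=-4.0000 theta=-2/29 (≈-0.0690)
After 3 (propagate distance d=20): x=-156/29 (≈-5.3793) theta=-2/29 (≈-0.0690)
After 4 (thin lens f=49): x=-156/29 (≈-5.3793) theta=2/49 (≈0.0408)
After 5 (propagate distance d=13 (to screen)): x=-6890/1421 (≈-4.8487) theta=2/49 (≈0.0408)
|theta_initial|=0.0000 |theta_final|=2/49 (≈0.0408) -> increased

Answer: yes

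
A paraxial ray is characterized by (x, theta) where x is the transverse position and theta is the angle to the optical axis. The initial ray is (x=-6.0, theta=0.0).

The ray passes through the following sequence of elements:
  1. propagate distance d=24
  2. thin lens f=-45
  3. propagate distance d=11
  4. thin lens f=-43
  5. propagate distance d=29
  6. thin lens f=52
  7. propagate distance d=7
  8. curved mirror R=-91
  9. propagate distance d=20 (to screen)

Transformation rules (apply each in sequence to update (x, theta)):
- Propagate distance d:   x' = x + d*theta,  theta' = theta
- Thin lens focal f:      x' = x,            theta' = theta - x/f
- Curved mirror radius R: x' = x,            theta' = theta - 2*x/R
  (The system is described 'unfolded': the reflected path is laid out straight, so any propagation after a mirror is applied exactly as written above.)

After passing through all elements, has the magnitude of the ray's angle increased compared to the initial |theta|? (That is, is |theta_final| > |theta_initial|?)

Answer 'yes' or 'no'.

Answer: yes

Derivation:
Initial: x=-6.0000 theta=0.0000
After 1 (propagate distance d=24): x=-6.0000 theta=0.0000
After 2 (thin lens f=-45): x=-6.0000 theta=-2/15 (≈-0.1333)
After 3 (propagate distance d=11): x=-112/15 (≈-7.4667) theta=-2/15 (≈-0.1333)
After 4 (thin lens f=-43): x=-112/15 (≈-7.4667) theta=-66/215 (≈-0.3070)
After 5 (propagate distance d=29): x=-10558/645 (≈-16.3690) theta=-66/215 (≈-0.3070)
After 6 (thin lens f=52): x=-10558/645 (≈-16.3690) theta=131/16770 (≈0.0078)
After 7 (propagate distance d=7): x=-91197/5590 (≈-16.3143) theta=131/16770 (≈0.0078)
After 8 (curved mirror R=-91): x=-91197/5590 (≈-16.3143) theta=-535261/1526070 (≈-0.3507)
After 9 (propagate distance d=20 (to screen)): x=-35602001/1526070 (≈-23.3292) theta=-535261/1526070 (≈-0.3507)
|theta_initial|=0.0000 |theta_final|=535261/1526070 (≈0.3507) -> increased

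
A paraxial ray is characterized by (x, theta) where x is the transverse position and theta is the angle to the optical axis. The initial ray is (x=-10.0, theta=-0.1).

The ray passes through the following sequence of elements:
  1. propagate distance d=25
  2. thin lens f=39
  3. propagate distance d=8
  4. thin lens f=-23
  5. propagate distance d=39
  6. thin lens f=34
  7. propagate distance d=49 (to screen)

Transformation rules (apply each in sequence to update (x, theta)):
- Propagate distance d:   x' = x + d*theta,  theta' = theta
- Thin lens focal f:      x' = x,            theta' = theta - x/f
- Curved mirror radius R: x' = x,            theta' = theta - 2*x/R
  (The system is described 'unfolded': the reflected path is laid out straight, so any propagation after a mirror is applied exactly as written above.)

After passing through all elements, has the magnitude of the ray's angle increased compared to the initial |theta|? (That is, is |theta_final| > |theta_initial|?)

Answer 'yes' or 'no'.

Initial: x=-10.0000 theta=-0.1000
After 1 (propagate distance d=25): x=-12.5000 theta=-0.1000
After 2 (thin lens f=39): x=-12.5000 theta=43/195 (≈0.2205)
After 3 (propagate distance d=8): x=-4187/390 (≈-10.7359) theta=43/195 (≈0.2205)
After 4 (thin lens f=-23): x=-4187/390 (≈-10.7359) theta=-2209/8970 (≈-0.2463)
After 5 (propagate distance d=39): x=-91226/4485 (≈-20.3402) theta=-2209/8970 (≈-0.2463)
After 6 (thin lens f=34): x=-91226/4485 (≈-20.3402) theta=17891/50830 (≈0.3520)
After 7 (propagate distance d=49 (to screen)): x=-20509/6630 (≈-3.0934) theta=17891/50830 (≈0.3520)
|theta_initial|=0.1000 |theta_final|=17891/50830 (≈0.3520) -> increased

Answer: yes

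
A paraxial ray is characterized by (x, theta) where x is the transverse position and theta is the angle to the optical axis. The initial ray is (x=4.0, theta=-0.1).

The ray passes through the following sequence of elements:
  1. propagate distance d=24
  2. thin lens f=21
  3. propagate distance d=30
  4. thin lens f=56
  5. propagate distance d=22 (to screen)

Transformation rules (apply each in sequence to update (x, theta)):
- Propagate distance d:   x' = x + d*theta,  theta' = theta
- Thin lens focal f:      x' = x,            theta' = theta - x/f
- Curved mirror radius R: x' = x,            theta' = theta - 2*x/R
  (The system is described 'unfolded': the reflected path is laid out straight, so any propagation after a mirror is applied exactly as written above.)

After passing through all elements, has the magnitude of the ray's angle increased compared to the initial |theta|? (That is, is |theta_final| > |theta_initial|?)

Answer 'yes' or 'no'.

Initial: x=4.0000 theta=-0.1000
After 1 (propagate distance d=24): x=1.6000 theta=-0.1000
After 2 (thin lens f=21): x=1.6000 theta=-37/210 (≈-0.1762)
After 3 (propagate distance d=30): x=-129/35 (≈-3.6857) theta=-37/210 (≈-0.1762)
After 4 (thin lens f=56): x=-129/35 (≈-3.6857) theta=-649/5880 (≈-0.1104)
After 5 (propagate distance d=22 (to screen)): x=-3595/588 (≈-6.1139) theta=-649/5880 (≈-0.1104)
|theta_initial|=0.1000 |theta_final|=649/5880 (≈0.1104) -> increased

Answer: yes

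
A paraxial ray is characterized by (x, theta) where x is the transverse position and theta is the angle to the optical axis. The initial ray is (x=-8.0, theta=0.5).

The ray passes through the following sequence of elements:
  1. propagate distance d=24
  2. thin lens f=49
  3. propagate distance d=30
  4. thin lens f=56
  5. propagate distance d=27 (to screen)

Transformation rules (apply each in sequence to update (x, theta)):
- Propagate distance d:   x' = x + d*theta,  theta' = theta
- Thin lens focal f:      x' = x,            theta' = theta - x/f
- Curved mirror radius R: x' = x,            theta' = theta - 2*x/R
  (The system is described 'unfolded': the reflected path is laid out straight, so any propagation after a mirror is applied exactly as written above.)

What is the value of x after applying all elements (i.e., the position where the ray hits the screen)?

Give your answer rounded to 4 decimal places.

Initial: x=-8.0000 theta=0.5000
After 1 (propagate distance d=24): x=4.0000 theta=0.5000
After 2 (thin lens f=49): x=4.0000 theta=41/98 (≈0.4184)
After 3 (propagate distance d=30): x=811/49 (≈16.5510) theta=41/98 (≈0.4184)
After 4 (thin lens f=56): x=811/49 (≈16.5510) theta=337/2744 (≈0.1228)
After 5 (propagate distance d=27 (to screen)): x=54515/2744 (≈19.8670) theta=337/2744 (≈0.1228)
Rounded to 4 decimal places: x = 19.8670

Answer: 19.8670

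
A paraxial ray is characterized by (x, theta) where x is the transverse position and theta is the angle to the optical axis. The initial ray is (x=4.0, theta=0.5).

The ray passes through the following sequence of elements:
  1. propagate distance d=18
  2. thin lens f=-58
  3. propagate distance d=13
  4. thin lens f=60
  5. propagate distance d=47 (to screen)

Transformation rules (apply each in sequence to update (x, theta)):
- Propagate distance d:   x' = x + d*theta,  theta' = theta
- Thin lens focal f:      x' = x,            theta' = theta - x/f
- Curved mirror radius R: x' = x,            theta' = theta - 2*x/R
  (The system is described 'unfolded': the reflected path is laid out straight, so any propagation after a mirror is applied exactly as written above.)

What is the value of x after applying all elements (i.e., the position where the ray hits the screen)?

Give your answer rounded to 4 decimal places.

Answer: 38.8908

Derivation:
Initial: x=4.0000 theta=0.5000
After 1 (propagate distance d=18): x=13.0000 theta=0.5000
After 2 (thin lens f=-58): x=13.0000 theta=21/29 (≈0.7241)
After 3 (propagate distance d=13): x=650/29 (≈22.4138) theta=21/29 (≈0.7241)
After 4 (thin lens f=60): x=650/29 (≈22.4138) theta=61/174 (≈0.3506)
After 5 (propagate distance d=47 (to screen)): x=6767/174 (≈38.8908) theta=61/174 (≈0.3506)
Rounded to 4 decimal places: x = 38.8908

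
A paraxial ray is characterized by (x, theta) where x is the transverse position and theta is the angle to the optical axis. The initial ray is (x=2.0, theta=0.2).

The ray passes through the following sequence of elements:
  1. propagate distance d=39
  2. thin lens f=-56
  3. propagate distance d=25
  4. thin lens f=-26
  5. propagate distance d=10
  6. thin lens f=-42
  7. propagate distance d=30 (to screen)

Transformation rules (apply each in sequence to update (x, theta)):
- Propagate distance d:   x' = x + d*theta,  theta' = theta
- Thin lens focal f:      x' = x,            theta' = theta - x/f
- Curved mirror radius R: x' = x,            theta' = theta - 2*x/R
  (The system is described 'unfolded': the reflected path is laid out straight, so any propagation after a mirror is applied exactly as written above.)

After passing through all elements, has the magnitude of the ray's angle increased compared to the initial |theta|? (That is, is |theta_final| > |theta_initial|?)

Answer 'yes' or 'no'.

Initial: x=2.0000 theta=0.2000
After 1 (propagate distance d=39): x=9.8000 theta=0.2000
After 2 (thin lens f=-56): x=9.8000 theta=0.3750
After 3 (propagate distance d=25): x=19.1750 theta=0.3750
After 4 (thin lens f=-26): x=19.1750 theta=1.1125
After 5 (propagate distance d=10): x=30.3000 theta=1.1125
After 6 (thin lens f=-42): x=30.3000 theta=1027/560 (≈1.8339)
After 7 (propagate distance d=30 (to screen)): x=23889/280 (≈85.3179) theta=1027/560 (≈1.8339)
|theta_initial|=0.2000 |theta_final|=1027/560 (≈1.8339) -> increased

Answer: yes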